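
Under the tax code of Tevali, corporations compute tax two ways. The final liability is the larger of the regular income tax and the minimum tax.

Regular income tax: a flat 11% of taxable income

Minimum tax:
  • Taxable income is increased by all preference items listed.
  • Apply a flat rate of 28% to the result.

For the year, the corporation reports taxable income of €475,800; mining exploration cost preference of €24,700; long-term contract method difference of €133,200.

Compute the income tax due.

Regular income tax:
  €475,800 × 11% = €52,338

Minimum tax:
  Adjusted income: €475,800 + €24,700 + €133,200 = €633,700
  €633,700 × 28% = €177,436

€177,436 > €52,338, so the minimum tax is the binding amount.

€177,436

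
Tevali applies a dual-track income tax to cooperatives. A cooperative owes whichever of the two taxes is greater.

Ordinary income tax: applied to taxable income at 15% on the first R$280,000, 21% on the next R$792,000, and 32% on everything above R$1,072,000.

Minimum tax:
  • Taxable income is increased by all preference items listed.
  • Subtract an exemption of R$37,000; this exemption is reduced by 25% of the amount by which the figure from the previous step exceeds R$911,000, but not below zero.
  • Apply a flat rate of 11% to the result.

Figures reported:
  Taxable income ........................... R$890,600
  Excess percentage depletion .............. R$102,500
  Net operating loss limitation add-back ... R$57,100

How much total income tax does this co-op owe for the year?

R$170,226

Ordinary income tax:
  R$280,000 × 15% = R$42,000
  R$610,600 × 21% = R$128,226
  → R$170,226

Minimum tax:
  Adjusted income: R$890,600 + R$102,500 + R$57,100 = R$1,050,200
  Exemption: R$37,000 − 25% × (R$1,050,200 − R$911,000) = R$37,000 − R$34,800 = R$2,200
  Base: R$1,050,200 − R$2,200 = R$1,048,000
  R$1,048,000 × 11% = R$115,280

R$170,226 > R$115,280, so the ordinary income tax governs.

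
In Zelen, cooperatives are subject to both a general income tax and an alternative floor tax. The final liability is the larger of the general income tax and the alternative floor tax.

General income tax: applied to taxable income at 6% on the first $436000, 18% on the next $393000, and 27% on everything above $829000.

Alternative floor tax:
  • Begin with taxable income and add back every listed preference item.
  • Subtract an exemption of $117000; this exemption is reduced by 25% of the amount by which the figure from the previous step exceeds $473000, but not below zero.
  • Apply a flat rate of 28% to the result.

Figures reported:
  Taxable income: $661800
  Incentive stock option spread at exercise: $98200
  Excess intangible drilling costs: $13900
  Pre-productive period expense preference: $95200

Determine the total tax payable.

General income tax:
  $436000 × 6% = $26160
  $225800 × 18% = $40644
  → $66804

Alternative floor tax:
  Adjusted income: $661800 + $98200 + $13900 + $95200 = $869100
  Exemption: $117000 − 25% × ($869100 − $473000) = $117000 − $99025 = $17975
  Base: $869100 − $17975 = $851125
  $851125 × 28% = $238315

$238315 > $66804, so the alternative floor tax is the binding amount.

$238315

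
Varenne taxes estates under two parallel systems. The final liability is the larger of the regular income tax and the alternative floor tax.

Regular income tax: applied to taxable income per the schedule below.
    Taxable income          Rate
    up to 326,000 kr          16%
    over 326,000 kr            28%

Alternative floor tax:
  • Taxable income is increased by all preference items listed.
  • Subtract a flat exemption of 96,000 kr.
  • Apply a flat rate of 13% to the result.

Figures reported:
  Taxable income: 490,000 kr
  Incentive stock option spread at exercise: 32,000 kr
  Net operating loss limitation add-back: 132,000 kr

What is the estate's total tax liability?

98,080 kr

Regular income tax:
  326,000 kr × 16% = 52,160 kr
  164,000 kr × 28% = 45,920 kr
  → 98,080 kr

Alternative floor tax:
  Adjusted income: 490,000 kr + 32,000 kr + 132,000 kr = 654,000 kr
  Less exemption 96,000 kr → base 558,000 kr
  558,000 kr × 13% = 72,540 kr

98,080 kr > 72,540 kr, so the regular income tax governs.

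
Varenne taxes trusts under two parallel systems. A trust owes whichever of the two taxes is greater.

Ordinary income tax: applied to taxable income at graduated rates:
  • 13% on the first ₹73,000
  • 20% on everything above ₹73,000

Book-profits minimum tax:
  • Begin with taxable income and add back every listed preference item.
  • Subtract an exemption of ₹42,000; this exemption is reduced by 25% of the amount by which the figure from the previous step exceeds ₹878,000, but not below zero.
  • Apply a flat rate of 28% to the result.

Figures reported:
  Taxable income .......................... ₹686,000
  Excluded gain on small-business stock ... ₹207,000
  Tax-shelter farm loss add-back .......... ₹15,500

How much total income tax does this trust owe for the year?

₹244,755

Ordinary income tax:
  ₹73,000 × 13% = ₹9,490
  ₹613,000 × 20% = ₹122,600
  → ₹132,090

Book-profits minimum tax:
  Adjusted income: ₹686,000 + ₹207,000 + ₹15,500 = ₹908,500
  Exemption: ₹42,000 − 25% × (₹908,500 − ₹878,000) = ₹42,000 − ₹7,625 = ₹34,375
  Base: ₹908,500 − ₹34,375 = ₹874,125
  ₹874,125 × 28% = ₹244,755

₹244,755 > ₹132,090, so the book-profits minimum tax is the binding amount.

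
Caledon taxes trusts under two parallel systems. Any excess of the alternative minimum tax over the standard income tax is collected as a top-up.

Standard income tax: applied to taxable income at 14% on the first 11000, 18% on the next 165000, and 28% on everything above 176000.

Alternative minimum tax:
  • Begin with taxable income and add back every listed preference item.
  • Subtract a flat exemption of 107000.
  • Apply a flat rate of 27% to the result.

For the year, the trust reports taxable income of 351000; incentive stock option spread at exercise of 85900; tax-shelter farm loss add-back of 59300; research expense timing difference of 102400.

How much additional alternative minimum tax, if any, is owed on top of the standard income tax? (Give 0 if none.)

Standard income tax:
  11000 × 14% = 1540
  165000 × 18% = 29700
  175000 × 28% = 49000
  → 80240

Alternative minimum tax:
  Adjusted income: 351000 + 85900 + 59300 + 102400 = 598600
  Less exemption 107000 → base 491600
  491600 × 27% = 132732

Excess of alternative minimum tax over standard income tax: 132732 − 80240 = 52492.

52492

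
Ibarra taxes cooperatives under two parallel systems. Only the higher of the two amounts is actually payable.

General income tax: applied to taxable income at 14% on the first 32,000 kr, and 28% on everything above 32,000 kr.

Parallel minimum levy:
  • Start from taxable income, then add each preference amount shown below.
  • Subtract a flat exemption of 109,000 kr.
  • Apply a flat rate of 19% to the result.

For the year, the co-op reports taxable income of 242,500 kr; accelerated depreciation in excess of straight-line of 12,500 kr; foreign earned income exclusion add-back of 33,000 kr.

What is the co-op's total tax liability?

Parallel minimum levy:
  Adjusted income: 242,500 kr + 12,500 kr + 33,000 kr = 288,000 kr
  Less exemption 109,000 kr → base 179,000 kr
  179,000 kr × 19% = 34,010 kr

General income tax:
  32,000 kr × 14% = 4,480 kr
  210,500 kr × 28% = 58,940 kr
  → 63,420 kr

63,420 kr > 34,010 kr, so the general income tax governs.

63,420 kr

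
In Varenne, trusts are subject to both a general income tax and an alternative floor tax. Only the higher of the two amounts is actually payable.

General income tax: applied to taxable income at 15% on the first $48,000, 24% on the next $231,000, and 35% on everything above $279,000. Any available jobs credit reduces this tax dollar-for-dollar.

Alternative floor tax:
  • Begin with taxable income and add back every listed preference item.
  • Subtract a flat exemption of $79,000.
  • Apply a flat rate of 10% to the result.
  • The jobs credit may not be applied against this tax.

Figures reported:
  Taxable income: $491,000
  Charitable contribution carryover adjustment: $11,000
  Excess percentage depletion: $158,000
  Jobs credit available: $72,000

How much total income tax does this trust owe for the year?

$64,840

Alternative floor tax:
  Adjusted income: $491,000 + $11,000 + $158,000 = $660,000
  Less exemption $79,000 → base $581,000
  $581,000 × 10% = $58,100

General income tax:
  $48,000 × 15% = $7,200
  $231,000 × 24% = $55,440
  $212,000 × 35% = $74,200
  → $136,840
  Less jobs credit $72,000 → $64,840

$64,840 > $58,100, so the general income tax governs.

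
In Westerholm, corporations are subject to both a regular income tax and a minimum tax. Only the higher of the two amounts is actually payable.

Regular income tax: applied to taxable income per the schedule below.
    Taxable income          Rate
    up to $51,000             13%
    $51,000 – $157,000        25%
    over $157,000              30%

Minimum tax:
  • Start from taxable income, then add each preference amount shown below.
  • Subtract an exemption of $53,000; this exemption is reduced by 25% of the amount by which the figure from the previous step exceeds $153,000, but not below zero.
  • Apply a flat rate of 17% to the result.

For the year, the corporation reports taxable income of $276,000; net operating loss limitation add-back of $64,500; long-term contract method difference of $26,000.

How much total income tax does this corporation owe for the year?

$68,830

Minimum tax:
  Adjusted income: $276,000 + $64,500 + $26,000 = $366,500
  Exemption: 25% × ($366,500 − $153,000) = $53,375 ≥ $53,000, so the exemption is fully phased out
  Base: $366,500 − $0 = $366,500
  $366,500 × 17% = $62,305

Regular income tax:
  $51,000 × 13% = $6,630
  $106,000 × 25% = $26,500
  $119,000 × 30% = $35,700
  → $68,830

$68,830 > $62,305, so the regular income tax governs.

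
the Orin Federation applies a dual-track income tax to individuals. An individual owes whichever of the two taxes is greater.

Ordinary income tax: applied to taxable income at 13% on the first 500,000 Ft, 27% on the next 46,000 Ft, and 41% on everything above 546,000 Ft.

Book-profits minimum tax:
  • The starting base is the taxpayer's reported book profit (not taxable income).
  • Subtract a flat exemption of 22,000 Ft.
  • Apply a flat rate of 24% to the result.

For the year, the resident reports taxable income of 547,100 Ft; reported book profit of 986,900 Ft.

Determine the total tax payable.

231,576 Ft

Book-profits minimum tax:
  Base (reported book profit): 986,900 Ft
  Less exemption 22,000 Ft → base 964,900 Ft
  964,900 Ft × 24% = 231,576 Ft

Ordinary income tax:
  500,000 Ft × 13% = 65,000 Ft
  46,000 Ft × 27% = 12,420 Ft
  1,100 Ft × 41% = 451 Ft
  → 77,871 Ft

231,576 Ft > 77,871 Ft, so the book-profits minimum tax is the binding amount.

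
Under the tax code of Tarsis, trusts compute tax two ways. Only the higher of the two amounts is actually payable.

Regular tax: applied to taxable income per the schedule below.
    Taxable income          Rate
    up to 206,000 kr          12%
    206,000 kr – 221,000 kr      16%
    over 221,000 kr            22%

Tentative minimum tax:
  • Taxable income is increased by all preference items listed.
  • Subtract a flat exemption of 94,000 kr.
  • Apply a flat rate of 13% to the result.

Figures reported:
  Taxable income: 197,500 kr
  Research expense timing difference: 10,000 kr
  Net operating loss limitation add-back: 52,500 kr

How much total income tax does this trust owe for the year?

Tentative minimum tax:
  Adjusted income: 197,500 kr + 10,000 kr + 52,500 kr = 260,000 kr
  Less exemption 94,000 kr → base 166,000 kr
  166,000 kr × 13% = 21,580 kr

Regular tax:
  197,500 kr × 12% = 23,700 kr

23,700 kr > 21,580 kr, so the regular tax governs.

23,700 kr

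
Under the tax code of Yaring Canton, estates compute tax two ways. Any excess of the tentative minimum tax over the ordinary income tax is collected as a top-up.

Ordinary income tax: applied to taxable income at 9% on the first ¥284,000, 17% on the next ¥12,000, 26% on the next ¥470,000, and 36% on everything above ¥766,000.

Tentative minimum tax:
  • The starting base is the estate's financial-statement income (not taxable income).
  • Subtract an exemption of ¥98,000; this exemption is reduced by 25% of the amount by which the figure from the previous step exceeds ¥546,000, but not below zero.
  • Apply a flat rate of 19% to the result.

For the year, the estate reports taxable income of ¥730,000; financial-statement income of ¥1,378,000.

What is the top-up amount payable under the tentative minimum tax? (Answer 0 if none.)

¥121,380

Tentative minimum tax:
  Base (financial-statement income): ¥1,378,000
  Exemption: 25% × (¥1,378,000 − ¥546,000) = ¥208,000 ≥ ¥98,000, so the exemption is fully phased out
  Base: ¥1,378,000 − ¥0 = ¥1,378,000
  ¥1,378,000 × 19% = ¥261,820

Ordinary income tax:
  ¥284,000 × 9% = ¥25,560
  ¥12,000 × 17% = ¥2,040
  ¥434,000 × 26% = ¥112,840
  → ¥140,440

Excess of tentative minimum tax over ordinary income tax: ¥261,820 − ¥140,440 = ¥121,380.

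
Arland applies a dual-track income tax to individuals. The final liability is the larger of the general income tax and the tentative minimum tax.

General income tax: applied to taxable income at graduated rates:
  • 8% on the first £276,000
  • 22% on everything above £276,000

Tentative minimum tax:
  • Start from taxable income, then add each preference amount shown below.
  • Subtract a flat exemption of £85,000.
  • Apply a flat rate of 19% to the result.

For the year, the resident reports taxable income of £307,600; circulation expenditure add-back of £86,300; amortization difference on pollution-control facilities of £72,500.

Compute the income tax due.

£72,466

General income tax:
  £276,000 × 8% = £22,080
  £31,600 × 22% = £6,952
  → £29,032

Tentative minimum tax:
  Adjusted income: £307,600 + £86,300 + £72,500 = £466,400
  Less exemption £85,000 → base £381,400
  £381,400 × 19% = £72,466

£72,466 > £29,032, so the tentative minimum tax is the binding amount.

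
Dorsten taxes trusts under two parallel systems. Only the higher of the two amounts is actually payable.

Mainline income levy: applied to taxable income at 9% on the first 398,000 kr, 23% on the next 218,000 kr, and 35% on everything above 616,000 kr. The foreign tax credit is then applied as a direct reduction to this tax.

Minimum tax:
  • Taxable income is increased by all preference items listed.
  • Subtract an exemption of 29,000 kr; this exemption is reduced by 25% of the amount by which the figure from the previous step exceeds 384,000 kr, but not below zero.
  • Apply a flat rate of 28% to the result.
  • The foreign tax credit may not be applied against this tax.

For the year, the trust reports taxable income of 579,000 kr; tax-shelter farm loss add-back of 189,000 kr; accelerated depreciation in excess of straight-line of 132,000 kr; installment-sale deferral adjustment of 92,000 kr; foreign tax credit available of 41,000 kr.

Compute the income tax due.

Minimum tax:
  Adjusted income: 579,000 kr + 189,000 kr + 132,000 kr + 92,000 kr = 992,000 kr
  Exemption: 25% × (992,000 kr − 384,000 kr) = 152,000 kr ≥ 29,000 kr, so the exemption is fully phased out
  Base: 992,000 kr − 0 kr = 992,000 kr
  992,000 kr × 28% = 277,760 kr

Mainline income levy:
  398,000 kr × 9% = 35,820 kr
  181,000 kr × 23% = 41,630 kr
  → 77,450 kr
  Less foreign tax credit 41,000 kr → 36,450 kr

277,760 kr > 36,450 kr, so the minimum tax is the binding amount.

277,760 kr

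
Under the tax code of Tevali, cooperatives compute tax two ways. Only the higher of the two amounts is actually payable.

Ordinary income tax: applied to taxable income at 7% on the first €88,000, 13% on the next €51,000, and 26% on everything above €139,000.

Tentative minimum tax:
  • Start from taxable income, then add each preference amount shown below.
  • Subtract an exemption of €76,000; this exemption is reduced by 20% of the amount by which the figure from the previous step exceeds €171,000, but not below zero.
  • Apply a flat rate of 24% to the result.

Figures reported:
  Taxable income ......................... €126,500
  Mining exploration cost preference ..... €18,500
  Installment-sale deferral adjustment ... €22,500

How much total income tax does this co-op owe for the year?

Tentative minimum tax:
  Adjusted income: €126,500 + €18,500 + €22,500 = €167,500
  Exemption: €167,500 ≤ €171,000, so full €76,000 applies
  Base: €167,500 − €76,000 = €91,500
  €91,500 × 24% = €21,960

Ordinary income tax:
  €88,000 × 7% = €6,160
  €38,500 × 13% = €5,005
  → €11,165

€21,960 > €11,165, so the tentative minimum tax is the binding amount.

€21,960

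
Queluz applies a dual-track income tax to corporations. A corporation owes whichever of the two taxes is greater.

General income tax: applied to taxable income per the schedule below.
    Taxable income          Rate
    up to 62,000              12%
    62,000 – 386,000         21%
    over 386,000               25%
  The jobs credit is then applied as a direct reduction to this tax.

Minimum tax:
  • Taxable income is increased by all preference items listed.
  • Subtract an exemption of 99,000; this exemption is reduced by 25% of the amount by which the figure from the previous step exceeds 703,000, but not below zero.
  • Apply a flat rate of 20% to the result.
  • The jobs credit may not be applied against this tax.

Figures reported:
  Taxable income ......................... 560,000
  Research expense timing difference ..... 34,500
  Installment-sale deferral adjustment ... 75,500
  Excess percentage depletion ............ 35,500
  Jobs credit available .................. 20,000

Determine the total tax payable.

121,425

Minimum tax:
  Adjusted income: 560,000 + 34,500 + 75,500 + 35,500 = 705,500
  Exemption: 99,000 − 25% × (705,500 − 703,000) = 99,000 − 625 = 98,375
  Base: 705,500 − 98,375 = 607,125
  607,125 × 20% = 121,425

General income tax:
  62,000 × 12% = 7,440
  324,000 × 21% = 68,040
  174,000 × 25% = 43,500
  → 118,980
  Less jobs credit 20,000 → 98,980

121,425 > 98,980, so the minimum tax is the binding amount.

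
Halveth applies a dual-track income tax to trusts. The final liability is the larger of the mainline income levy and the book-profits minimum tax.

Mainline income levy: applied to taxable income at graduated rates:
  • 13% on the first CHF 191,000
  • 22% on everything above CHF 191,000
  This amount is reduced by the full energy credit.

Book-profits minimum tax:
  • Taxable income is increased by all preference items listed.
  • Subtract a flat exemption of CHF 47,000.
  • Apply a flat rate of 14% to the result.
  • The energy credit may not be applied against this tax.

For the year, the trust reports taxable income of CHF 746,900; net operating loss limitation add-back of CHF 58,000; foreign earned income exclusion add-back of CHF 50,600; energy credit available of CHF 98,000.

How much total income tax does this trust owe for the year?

CHF 113,190

Book-profits minimum tax:
  Adjusted income: CHF 746,900 + CHF 58,000 + CHF 50,600 = CHF 855,500
  Less exemption CHF 47,000 → base CHF 808,500
  CHF 808,500 × 14% = CHF 113,190

Mainline income levy:
  CHF 191,000 × 13% = CHF 24,830
  CHF 555,900 × 22% = CHF 122,298
  → CHF 147,128
  Less energy credit CHF 98,000 → CHF 49,128

CHF 113,190 > CHF 49,128, so the book-profits minimum tax is the binding amount.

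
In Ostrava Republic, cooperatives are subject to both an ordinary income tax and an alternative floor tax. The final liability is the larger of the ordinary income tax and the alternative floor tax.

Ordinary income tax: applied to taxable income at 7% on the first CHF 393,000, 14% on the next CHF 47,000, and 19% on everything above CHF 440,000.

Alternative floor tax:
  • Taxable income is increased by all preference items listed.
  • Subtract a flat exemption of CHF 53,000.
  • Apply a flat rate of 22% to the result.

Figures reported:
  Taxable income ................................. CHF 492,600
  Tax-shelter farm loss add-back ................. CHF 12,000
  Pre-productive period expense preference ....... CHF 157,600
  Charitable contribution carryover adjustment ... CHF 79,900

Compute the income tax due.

CHF 151,602

Alternative floor tax:
  Adjusted income: CHF 492,600 + CHF 12,000 + CHF 157,600 + CHF 79,900 = CHF 742,100
  Less exemption CHF 53,000 → base CHF 689,100
  CHF 689,100 × 22% = CHF 151,602

Ordinary income tax:
  CHF 393,000 × 7% = CHF 27,510
  CHF 47,000 × 14% = CHF 6,580
  CHF 52,600 × 19% = CHF 9,994
  → CHF 44,084

CHF 151,602 > CHF 44,084, so the alternative floor tax is the binding amount.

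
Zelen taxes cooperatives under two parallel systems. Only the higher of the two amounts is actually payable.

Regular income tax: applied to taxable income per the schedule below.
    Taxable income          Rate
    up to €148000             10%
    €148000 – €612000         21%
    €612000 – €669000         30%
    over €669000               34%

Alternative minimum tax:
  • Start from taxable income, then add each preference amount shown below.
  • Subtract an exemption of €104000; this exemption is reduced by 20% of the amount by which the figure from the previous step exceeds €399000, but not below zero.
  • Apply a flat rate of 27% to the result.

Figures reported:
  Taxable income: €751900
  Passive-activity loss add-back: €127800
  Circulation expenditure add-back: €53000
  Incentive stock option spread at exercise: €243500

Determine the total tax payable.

€317574

Regular income tax:
  €148000 × 10% = €14800
  €464000 × 21% = €97440
  €57000 × 30% = €17100
  €82900 × 34% = €28186
  → €157526

Alternative minimum tax:
  Adjusted income: €751900 + €127800 + €53000 + €243500 = €1176200
  Exemption: 20% × (€1176200 − €399000) = €155440 ≥ €104000, so the exemption is fully phased out
  Base: €1176200 − €0 = €1176200
  €1176200 × 27% = €317574

€317574 > €157526, so the alternative minimum tax is the binding amount.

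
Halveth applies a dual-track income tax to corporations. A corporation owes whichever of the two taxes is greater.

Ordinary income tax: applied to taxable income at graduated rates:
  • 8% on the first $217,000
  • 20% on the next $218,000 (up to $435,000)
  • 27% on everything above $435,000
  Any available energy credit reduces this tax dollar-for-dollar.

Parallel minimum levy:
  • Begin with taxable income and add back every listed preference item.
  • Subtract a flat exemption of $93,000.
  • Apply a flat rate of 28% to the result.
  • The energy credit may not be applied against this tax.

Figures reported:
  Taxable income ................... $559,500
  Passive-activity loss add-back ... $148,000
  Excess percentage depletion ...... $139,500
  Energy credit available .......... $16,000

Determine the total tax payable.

$211,120

Parallel minimum levy:
  Adjusted income: $559,500 + $148,000 + $139,500 = $847,000
  Less exemption $93,000 → base $754,000
  $754,000 × 28% = $211,120

Ordinary income tax:
  $217,000 × 8% = $17,360
  $218,000 × 20% = $43,600
  $124,500 × 27% = $33,615
  → $94,575
  Less energy credit $16,000 → $78,575

$211,120 > $78,575, so the parallel minimum levy is the binding amount.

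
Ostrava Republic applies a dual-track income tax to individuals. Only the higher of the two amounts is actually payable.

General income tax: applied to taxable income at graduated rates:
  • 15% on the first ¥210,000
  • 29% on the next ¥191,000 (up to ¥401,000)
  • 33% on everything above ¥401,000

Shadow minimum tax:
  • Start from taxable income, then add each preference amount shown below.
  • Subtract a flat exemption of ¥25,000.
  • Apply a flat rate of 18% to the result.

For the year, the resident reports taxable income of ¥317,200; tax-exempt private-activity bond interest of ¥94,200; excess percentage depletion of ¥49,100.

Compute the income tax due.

Shadow minimum tax:
  Adjusted income: ¥317,200 + ¥94,200 + ¥49,100 = ¥460,500
  Less exemption ¥25,000 → base ¥435,500
  ¥435,500 × 18% = ¥78,390

General income tax:
  ¥210,000 × 15% = ¥31,500
  ¥107,200 × 29% = ¥31,088
  → ¥62,588

¥78,390 > ¥62,588, so the shadow minimum tax is the binding amount.

¥78,390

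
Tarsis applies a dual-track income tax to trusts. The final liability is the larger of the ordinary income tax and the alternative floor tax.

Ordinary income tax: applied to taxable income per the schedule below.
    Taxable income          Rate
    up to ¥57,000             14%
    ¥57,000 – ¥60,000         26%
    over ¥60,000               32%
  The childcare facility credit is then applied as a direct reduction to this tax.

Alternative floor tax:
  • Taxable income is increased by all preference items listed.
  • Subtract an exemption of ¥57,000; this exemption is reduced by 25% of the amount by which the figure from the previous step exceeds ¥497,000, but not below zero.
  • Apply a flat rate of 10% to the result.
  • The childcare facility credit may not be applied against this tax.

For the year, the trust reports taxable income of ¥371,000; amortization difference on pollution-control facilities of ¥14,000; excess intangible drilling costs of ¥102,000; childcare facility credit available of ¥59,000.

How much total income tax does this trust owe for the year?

Alternative floor tax:
  Adjusted income: ¥371,000 + ¥14,000 + ¥102,000 = ¥487,000
  Exemption: ¥487,000 ≤ ¥497,000, so full ¥57,000 applies
  Base: ¥487,000 − ¥57,000 = ¥430,000
  ¥430,000 × 10% = ¥43,000

Ordinary income tax:
  ¥57,000 × 14% = ¥7,980
  ¥3,000 × 26% = ¥780
  ¥311,000 × 32% = ¥99,520
  → ¥108,280
  Less childcare facility credit ¥59,000 → ¥49,280

¥49,280 > ¥43,000, so the ordinary income tax governs.

¥49,280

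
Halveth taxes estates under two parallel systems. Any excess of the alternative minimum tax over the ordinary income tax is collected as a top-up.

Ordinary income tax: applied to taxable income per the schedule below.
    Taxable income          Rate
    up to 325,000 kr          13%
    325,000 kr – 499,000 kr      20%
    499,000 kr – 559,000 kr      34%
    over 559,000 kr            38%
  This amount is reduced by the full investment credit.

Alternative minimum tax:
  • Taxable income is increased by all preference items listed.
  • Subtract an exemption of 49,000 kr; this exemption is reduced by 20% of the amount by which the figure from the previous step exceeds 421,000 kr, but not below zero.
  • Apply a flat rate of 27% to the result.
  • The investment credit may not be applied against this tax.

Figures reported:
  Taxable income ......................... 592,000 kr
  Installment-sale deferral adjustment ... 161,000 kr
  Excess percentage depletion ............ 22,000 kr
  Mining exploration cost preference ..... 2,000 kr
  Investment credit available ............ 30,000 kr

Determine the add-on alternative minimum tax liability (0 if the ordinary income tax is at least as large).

Alternative minimum tax:
  Adjusted income: 592,000 kr + 161,000 kr + 22,000 kr + 2,000 kr = 777,000 kr
  Exemption: 20% × (777,000 kr − 421,000 kr) = 71,200 kr ≥ 49,000 kr, so the exemption is fully phased out
  Base: 777,000 kr − 0 kr = 777,000 kr
  777,000 kr × 27% = 209,790 kr

Ordinary income tax:
  325,000 kr × 13% = 42,250 kr
  174,000 kr × 20% = 34,800 kr
  60,000 kr × 34% = 20,400 kr
  33,000 kr × 38% = 12,540 kr
  → 109,990 kr
  Less investment credit 30,000 kr → 79,990 kr

Excess of alternative minimum tax over ordinary income tax: 209,790 kr − 79,990 kr = 129,800 kr.

129,800 kr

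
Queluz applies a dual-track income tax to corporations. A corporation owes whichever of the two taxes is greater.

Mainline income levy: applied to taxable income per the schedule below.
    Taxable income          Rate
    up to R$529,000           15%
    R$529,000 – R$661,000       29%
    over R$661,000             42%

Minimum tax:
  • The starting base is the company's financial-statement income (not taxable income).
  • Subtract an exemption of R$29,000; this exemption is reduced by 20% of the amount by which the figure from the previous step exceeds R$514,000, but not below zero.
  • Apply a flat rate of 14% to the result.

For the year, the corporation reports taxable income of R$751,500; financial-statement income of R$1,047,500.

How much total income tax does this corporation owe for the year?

R$155,640

Mainline income levy:
  R$529,000 × 15% = R$79,350
  R$132,000 × 29% = R$38,280
  R$90,500 × 42% = R$38,010
  → R$155,640

Minimum tax:
  Base (financial-statement income): R$1,047,500
  Exemption: 20% × (R$1,047,500 − R$514,000) = R$106,700 ≥ R$29,000, so the exemption is fully phased out
  Base: R$1,047,500 − R$0 = R$1,047,500
  R$1,047,500 × 14% = R$146,650

R$155,640 > R$146,650, so the mainline income levy governs.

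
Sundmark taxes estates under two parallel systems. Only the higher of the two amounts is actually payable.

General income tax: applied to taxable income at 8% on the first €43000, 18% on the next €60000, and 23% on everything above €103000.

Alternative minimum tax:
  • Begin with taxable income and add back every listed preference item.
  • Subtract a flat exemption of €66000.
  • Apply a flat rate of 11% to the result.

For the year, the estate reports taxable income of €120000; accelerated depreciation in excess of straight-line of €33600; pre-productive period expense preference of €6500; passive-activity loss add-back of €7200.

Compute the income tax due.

Alternative minimum tax:
  Adjusted income: €120000 + €33600 + €6500 + €7200 = €167300
  Less exemption €66000 → base €101300
  €101300 × 11% = €11143

General income tax:
  €43000 × 8% = €3440
  €60000 × 18% = €10800
  €17000 × 23% = €3910
  → €18150

€18150 > €11143, so the general income tax governs.

€18150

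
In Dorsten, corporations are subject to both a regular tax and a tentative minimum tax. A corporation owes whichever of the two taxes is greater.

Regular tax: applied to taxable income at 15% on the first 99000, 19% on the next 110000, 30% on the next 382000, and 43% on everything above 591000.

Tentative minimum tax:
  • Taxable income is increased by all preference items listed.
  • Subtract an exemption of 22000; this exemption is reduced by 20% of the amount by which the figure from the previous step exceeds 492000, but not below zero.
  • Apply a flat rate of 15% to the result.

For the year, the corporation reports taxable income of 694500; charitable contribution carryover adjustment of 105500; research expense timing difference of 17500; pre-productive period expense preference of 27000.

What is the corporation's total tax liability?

Tentative minimum tax:
  Adjusted income: 694500 + 105500 + 17500 + 27000 = 844500
  Exemption: 20% × (844500 − 492000) = 70500 ≥ 22000, so the exemption is fully phased out
  Base: 844500 − 0 = 844500
  844500 × 15% = 126675

Regular tax:
  99000 × 15% = 14850
  110000 × 19% = 20900
  382000 × 30% = 114600
  103500 × 43% = 44505
  → 194855

194855 > 126675, so the regular tax governs.

194855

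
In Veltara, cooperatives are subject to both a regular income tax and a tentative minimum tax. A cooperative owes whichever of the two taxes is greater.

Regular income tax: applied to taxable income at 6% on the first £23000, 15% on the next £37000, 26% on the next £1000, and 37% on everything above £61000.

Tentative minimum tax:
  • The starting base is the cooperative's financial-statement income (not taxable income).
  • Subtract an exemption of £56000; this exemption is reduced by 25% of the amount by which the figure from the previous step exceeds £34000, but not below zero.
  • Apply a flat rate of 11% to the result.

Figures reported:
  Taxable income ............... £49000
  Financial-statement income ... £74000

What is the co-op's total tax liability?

Regular income tax:
  £23000 × 6% = £1380
  £26000 × 15% = £3900
  → £5280

Tentative minimum tax:
  Base (financial-statement income): £74000
  Exemption: £56000 − 25% × (£74000 − £34000) = £56000 − £10000 = £46000
  Base: £74000 − £46000 = £28000
  £28000 × 11% = £3080

£5280 > £3080, so the regular income tax governs.

£5280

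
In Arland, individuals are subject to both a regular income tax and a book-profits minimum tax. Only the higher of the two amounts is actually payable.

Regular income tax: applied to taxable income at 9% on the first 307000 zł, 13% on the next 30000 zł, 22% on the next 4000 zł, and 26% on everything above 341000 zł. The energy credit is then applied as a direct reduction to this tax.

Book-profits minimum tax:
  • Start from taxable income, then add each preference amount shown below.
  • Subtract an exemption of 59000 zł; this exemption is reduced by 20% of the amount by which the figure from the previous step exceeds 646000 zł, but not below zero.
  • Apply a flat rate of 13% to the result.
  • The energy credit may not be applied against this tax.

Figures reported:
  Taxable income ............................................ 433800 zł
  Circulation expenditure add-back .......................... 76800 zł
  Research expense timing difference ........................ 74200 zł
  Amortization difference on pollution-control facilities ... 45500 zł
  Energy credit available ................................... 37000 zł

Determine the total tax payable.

74269 zł

Regular income tax:
  307000 zł × 9% = 27630 zł
  30000 zł × 13% = 3900 zł
  4000 zł × 22% = 880 zł
  92800 zł × 26% = 24128 zł
  → 56538 zł
  Less energy credit 37000 zł → 19538 zł

Book-profits minimum tax:
  Adjusted income: 433800 zł + 76800 zł + 74200 zł + 45500 zł = 630300 zł
  Exemption: 630300 zł ≤ 646000 zł, so full 59000 zł applies
  Base: 630300 zł − 59000 zł = 571300 zł
  571300 zł × 13% = 74269 zł

74269 zł > 19538 zł, so the book-profits minimum tax is the binding amount.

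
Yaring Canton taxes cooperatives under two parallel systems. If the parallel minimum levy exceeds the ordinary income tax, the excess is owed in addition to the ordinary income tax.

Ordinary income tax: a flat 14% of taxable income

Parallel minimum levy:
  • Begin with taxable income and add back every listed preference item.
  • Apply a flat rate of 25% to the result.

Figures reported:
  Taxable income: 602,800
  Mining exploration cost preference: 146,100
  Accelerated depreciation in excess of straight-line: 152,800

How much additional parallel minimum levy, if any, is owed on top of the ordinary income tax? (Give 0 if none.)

Parallel minimum levy:
  Adjusted income: 602,800 + 146,100 + 152,800 = 901,700
  901,700 × 25% = 225,425

Ordinary income tax:
  602,800 × 14% = 84,392

Excess of parallel minimum levy over ordinary income tax: 225,425 − 84,392 = 141,033.

141,033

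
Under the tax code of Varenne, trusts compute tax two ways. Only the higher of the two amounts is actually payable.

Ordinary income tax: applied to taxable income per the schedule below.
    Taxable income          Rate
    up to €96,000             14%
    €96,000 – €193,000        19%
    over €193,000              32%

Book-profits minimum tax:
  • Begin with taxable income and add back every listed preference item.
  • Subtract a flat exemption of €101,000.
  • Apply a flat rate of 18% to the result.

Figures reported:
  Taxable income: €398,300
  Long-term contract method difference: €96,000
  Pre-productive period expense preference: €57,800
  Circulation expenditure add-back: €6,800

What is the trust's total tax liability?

€97,566

Book-profits minimum tax:
  Adjusted income: €398,300 + €96,000 + €57,800 + €6,800 = €558,900
  Less exemption €101,000 → base €457,900
  €457,900 × 18% = €82,422

Ordinary income tax:
  €96,000 × 14% = €13,440
  €97,000 × 19% = €18,430
  €205,300 × 32% = €65,696
  → €97,566

€97,566 > €82,422, so the ordinary income tax governs.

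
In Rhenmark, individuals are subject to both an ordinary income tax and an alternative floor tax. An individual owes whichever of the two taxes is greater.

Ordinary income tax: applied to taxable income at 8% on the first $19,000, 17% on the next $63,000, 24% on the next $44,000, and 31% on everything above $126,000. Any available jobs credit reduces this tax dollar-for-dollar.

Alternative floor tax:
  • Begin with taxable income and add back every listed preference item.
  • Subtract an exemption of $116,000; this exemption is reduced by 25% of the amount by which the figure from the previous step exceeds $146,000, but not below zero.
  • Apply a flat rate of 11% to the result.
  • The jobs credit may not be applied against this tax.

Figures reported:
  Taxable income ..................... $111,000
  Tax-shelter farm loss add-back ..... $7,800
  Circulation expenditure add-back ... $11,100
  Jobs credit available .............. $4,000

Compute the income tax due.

$15,190

Alternative floor tax:
  Adjusted income: $111,000 + $7,800 + $11,100 = $129,900
  Exemption: $129,900 ≤ $146,000, so full $116,000 applies
  Base: $129,900 − $116,000 = $13,900
  $13,900 × 11% = $1,529

Ordinary income tax:
  $19,000 × 8% = $1,520
  $63,000 × 17% = $10,710
  $29,000 × 24% = $6,960
  → $19,190
  Less jobs credit $4,000 → $15,190

$15,190 > $1,529, so the ordinary income tax governs.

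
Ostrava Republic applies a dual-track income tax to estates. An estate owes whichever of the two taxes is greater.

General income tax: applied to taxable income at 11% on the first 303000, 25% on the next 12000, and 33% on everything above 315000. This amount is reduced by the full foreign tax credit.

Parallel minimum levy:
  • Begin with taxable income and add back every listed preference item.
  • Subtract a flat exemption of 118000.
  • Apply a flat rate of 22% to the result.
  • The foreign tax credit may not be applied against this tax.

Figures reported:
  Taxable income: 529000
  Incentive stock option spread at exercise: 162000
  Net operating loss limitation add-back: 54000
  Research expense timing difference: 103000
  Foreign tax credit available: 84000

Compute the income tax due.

160600

General income tax:
  303000 × 11% = 33330
  12000 × 25% = 3000
  214000 × 33% = 70620
  → 106950
  Less foreign tax credit 84000 → 22950

Parallel minimum levy:
  Adjusted income: 529000 + 162000 + 54000 + 103000 = 848000
  Less exemption 118000 → base 730000
  730000 × 22% = 160600

160600 > 22950, so the parallel minimum levy is the binding amount.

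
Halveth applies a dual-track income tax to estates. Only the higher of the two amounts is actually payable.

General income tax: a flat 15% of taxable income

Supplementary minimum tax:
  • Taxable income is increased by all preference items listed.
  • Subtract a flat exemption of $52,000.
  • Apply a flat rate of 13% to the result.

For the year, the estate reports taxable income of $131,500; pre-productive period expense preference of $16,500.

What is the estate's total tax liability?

$19,725

Supplementary minimum tax:
  Adjusted income: $131,500 + $16,500 = $148,000
  Less exemption $52,000 → base $96,000
  $96,000 × 13% = $12,480

General income tax:
  $131,500 × 15% = $19,725

$19,725 > $12,480, so the general income tax governs.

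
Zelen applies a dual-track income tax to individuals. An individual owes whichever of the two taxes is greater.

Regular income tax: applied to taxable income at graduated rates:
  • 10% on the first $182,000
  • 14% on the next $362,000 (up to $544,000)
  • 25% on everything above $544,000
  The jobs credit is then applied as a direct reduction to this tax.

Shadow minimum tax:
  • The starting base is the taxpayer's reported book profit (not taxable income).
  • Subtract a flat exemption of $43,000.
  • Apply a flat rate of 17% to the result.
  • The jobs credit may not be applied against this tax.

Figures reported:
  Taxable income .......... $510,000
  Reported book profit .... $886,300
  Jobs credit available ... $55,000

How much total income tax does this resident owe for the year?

Shadow minimum tax:
  Base (reported book profit): $886,300
  Less exemption $43,000 → base $843,300
  $843,300 × 17% = $143,361

Regular income tax:
  $182,000 × 10% = $18,200
  $328,000 × 14% = $45,920
  → $64,120
  Less jobs credit $55,000 → $9,120

$143,361 > $9,120, so the shadow minimum tax is the binding amount.

$143,361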